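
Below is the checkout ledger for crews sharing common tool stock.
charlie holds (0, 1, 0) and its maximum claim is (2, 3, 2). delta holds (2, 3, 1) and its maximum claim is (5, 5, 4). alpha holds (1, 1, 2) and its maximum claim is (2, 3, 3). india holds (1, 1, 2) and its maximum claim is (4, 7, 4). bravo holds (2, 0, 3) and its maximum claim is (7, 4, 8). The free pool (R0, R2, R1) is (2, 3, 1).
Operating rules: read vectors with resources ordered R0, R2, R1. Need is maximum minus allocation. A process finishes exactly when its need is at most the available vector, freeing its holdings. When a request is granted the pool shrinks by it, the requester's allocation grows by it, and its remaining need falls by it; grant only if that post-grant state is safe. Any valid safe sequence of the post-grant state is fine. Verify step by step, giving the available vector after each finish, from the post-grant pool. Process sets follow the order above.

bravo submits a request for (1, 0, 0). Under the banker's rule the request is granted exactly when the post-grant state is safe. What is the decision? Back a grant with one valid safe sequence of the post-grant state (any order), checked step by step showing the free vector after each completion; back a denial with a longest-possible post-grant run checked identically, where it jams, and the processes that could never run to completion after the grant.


DENY — the pretend-granted state is unsafe.
Key observation: the pool after alpha, charlie is (2, 5, 3); every surviving request exceeds it in R0, so progress ends there.
Pretend the grant happened; the run alpha, charlie goes as far as possible. Step-by-step check:
  pool = (1, 3, 1)
  run alpha (needs (1, 2, 1), free (1, 3, 1)); after release of (1, 1, 2) the pool is (2, 4, 3)
  run charlie (needs (2, 2, 2), free (2, 4, 3)); after release of (0, 1, 0) the pool is (2, 5, 3)
  delta still needs (3, 2, 3) but only (2, 5, 3) is free — short on R0
  india still needs (3, 6, 2) but only (2, 5, 3) is free — short on R0 and R2
  bravo still needs (4, 4, 5) but only (2, 5, 3) is free — short on R0 and R1
Had the request been granted, delta, india and bravo could never finish.


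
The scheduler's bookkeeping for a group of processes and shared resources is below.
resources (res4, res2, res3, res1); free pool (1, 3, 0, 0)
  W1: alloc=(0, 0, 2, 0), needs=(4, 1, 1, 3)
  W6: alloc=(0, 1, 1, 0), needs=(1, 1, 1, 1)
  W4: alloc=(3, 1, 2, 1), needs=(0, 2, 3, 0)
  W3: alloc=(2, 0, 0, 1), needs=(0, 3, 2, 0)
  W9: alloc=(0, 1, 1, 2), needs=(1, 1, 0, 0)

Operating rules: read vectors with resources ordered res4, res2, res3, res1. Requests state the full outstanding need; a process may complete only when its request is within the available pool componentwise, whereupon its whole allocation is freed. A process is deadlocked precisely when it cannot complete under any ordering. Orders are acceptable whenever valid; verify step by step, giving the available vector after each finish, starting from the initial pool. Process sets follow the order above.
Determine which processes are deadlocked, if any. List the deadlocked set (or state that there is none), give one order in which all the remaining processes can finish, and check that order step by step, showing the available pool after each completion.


Deadlocked set: W1 and W4.
Key observation: after W9, W6, W3 the pool peaks at (3, 5, 2, 3), and each blocked process is short somewhere: W1 on res4; W4 on res3.
A valid finishing order for the others: W9, W6, W3. Walking it through:
  pool = (1, 3, 0, 0)
  W9 needs (1, 1, 0, 0) <= (1, 3, 0, 0) -> finishes; pool += (0, 1, 1, 2) = (1, 4, 1, 2)
  W6 needs (1, 1, 1, 1) <= (1, 4, 1, 2) -> finishes; pool += (0, 1, 1, 0) = (1, 5, 2, 2)
  W3 needs (0, 3, 2, 0) <= (1, 5, 2, 2) -> finishes; pool += (2, 0, 0, 1) = (3, 5, 2, 3)
The blocked processes can never fit:
  W1 cannot run: need (4, 1, 1, 3) vs free (3, 5, 2, 3) (insufficient res4)
  W4 cannot run: need (0, 2, 3, 0) vs free (3, 5, 2, 3) (insufficient res3)


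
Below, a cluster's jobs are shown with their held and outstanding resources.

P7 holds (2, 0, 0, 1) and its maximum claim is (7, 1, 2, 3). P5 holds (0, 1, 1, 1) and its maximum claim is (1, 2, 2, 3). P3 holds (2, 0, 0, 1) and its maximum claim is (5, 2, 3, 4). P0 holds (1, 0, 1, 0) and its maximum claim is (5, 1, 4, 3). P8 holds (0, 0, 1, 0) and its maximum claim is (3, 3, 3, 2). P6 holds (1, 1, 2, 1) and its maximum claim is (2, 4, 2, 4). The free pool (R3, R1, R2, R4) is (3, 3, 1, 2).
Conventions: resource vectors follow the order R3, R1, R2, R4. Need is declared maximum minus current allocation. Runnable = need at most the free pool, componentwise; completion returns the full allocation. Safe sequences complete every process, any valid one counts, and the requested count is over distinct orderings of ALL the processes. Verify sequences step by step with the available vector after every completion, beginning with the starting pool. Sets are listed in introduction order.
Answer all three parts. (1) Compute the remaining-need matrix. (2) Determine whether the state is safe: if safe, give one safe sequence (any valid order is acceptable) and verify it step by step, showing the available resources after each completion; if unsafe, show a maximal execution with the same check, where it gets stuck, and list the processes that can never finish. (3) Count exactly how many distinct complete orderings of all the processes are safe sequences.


(1) Outstanding need per process (order R3, R1, R2, R4):
  P7: (5, 1, 2, 2)
  P5: (1, 1, 1, 2)
  P3: (3, 2, 3, 3)
  P0: (4, 1, 3, 3)
  P8: (3, 3, 2, 2)
  P6: (1, 3, 0, 3)
(2) The state is SAFE; one workable sequence: P5, P8, P3, P6, P0, P7.
Key observation: at P5 the run first touches a limit — (1, 1, 1, 2) against (3, 3, 1, 2), exact on a resource it actually requests.
Step-by-step check:
  pool = (3, 3, 1, 2)
  P5 needs (1, 1, 1, 2) <= (3, 3, 1, 2) -> finishes; pool += (0, 1, 1, 1) = (3, 4, 2, 3)
  P8 needs (3, 3, 2, 2) <= (3, 4, 2, 3) -> finishes; pool += (0, 0, 1, 0) = (3, 4, 3, 3)
  P3 needs (3, 2, 3, 3) <= (3, 4, 3, 3) -> finishes; pool += (2, 0, 0, 1) = (5, 4, 3, 4)
  P6 needs (1, 3, 0, 3) <= (5, 4, 3, 4) -> finishes; pool += (1, 1, 2, 1) = (6, 5, 5, 5)
  P0 needs (4, 1, 3, 3) <= (6, 5, 5, 5) -> finishes; pool += (1, 0, 1, 0) = (7, 5, 6, 5)
  P7 needs (5, 1, 2, 2) <= (7, 5, 6, 5) -> finishes; pool += (2, 0, 0, 1) = (9, 5, 6, 6)
(3) Precisely 26 of the possible complete orderings are safe sequences.


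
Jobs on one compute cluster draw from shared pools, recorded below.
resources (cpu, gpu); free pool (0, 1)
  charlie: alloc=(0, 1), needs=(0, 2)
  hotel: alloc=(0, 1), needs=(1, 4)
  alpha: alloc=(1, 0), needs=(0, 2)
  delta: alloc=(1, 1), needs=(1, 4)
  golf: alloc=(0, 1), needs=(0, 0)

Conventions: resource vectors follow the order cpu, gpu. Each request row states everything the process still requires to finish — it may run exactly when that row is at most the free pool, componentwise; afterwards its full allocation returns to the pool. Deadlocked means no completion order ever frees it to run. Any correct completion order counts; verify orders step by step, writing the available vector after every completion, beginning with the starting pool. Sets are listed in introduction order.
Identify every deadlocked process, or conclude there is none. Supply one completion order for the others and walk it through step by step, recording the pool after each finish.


Deadlocked set: hotel and delta.
Key observation: the pool after golf, charlie, alpha is (1, 3); every surviving request exceeds it in gpu, so progress ends there.
A valid finishing order for the others: golf, charlie, alpha. Step-by-step check:
  pool = (0, 1)
  golf needs (0, 0) <= (0, 1) -> finishes; pool += (0, 1) = (0, 2)
  charlie needs (0, 2) <= (0, 2) -> finishes; pool += (0, 1) = (0, 3)
  alpha needs (0, 2) <= (0, 3) -> finishes; pool += (1, 0) = (1, 3)
The stuck group stays short no matter what:
  hotel still needs (1, 4) but only (1, 3) is free — short on gpu
  delta still needs (1, 4) but only (1, 3) is free — short on gpu


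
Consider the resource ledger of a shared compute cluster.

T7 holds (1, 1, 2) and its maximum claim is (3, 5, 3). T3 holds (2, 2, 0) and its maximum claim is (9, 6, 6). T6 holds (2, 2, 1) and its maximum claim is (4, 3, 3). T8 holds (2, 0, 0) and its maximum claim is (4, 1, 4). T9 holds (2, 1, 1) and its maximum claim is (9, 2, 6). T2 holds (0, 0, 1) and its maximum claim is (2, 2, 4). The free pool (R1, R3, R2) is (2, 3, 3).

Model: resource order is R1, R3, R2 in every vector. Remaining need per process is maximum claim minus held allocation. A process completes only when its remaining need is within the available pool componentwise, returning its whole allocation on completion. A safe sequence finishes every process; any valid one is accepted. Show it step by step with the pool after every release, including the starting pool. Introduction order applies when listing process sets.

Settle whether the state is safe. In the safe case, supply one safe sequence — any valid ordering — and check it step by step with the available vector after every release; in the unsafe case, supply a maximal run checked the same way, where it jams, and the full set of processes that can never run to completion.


SAFE — a valid safe sequence is T6, T8, T7, T2, T9, T3.
Key observation: T6 marks the first exact bind of the order: its need (2, 1, 2) fits the free (2, 3, 3) with zero slack on a requested resource.
Walking it through:
  pool = (2, 3, 3)
  T6: need (2, 1, 2) fits (2, 3, 3); releases (2, 2, 1), pool now (4, 5, 4)
  T8: need (2, 1, 4) fits (4, 5, 4); releases (2, 0, 0), pool now (6, 5, 4)
  T7: need (2, 4, 1) fits (6, 5, 4); releases (1, 1, 2), pool now (7, 6, 6)
  T2: need (2, 2, 3) fits (7, 6, 6); releases (0, 0, 1), pool now (7, 6, 7)
  T9: need (7, 1, 5) fits (7, 6, 7); releases (2, 1, 1), pool now (9, 7, 8)
  T3: need (7, 4, 6) fits (9, 7, 8); releases (2, 2, 0), pool now (11, 9, 8)


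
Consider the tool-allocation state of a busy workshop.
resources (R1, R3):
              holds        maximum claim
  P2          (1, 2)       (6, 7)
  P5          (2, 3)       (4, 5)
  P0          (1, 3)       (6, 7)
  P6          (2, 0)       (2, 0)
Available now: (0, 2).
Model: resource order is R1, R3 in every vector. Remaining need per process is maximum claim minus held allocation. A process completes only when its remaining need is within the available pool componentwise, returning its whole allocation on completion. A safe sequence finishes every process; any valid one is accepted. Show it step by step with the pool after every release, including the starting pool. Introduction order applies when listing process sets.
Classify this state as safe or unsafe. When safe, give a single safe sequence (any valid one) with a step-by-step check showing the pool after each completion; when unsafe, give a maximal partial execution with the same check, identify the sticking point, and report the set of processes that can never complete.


The state is UNSAFE.
Key observation: the wall is R1: completing P6, P5 brings the pool only to (4, 5), and all the rest need more.
Going as far as possible: P6, P5; after that, nothing fits. Verifying each step:
  pool = (0, 2)
  P6: need (0, 0) fits (0, 2); releases (2, 0), pool now (2, 2)
  P5: need (2, 2) fits (2, 2); releases (2, 3), pool now (4, 5)
  blocked: P2 wants (5, 5), pool (4, 5) — not enough R1
  blocked: P0 wants (5, 4), pool (4, 5) — not enough R1
Never able to finish: P2 and P0.


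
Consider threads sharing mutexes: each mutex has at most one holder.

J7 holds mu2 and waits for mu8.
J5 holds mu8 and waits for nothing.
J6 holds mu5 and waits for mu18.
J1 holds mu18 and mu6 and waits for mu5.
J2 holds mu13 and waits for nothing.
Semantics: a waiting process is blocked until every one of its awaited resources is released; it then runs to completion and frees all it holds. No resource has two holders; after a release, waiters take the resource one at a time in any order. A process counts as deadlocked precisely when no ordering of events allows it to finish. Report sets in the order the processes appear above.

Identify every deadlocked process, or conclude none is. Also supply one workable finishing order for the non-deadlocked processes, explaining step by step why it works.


Deadlocked set: J6 and J1.
Key observation: the wait chain closes on itself along J6 -> J1 -> J6; no other process is dragged down with it.
A valid finishing order for the others: J2, J5, J7.
Check, step by step:
  J2 waits on nothing -> runs at once and releases mu13
  J5 waits on nothing -> runs at once and releases mu8
  J7: everything it awaited (mu8) is free; runs, freeing mu2


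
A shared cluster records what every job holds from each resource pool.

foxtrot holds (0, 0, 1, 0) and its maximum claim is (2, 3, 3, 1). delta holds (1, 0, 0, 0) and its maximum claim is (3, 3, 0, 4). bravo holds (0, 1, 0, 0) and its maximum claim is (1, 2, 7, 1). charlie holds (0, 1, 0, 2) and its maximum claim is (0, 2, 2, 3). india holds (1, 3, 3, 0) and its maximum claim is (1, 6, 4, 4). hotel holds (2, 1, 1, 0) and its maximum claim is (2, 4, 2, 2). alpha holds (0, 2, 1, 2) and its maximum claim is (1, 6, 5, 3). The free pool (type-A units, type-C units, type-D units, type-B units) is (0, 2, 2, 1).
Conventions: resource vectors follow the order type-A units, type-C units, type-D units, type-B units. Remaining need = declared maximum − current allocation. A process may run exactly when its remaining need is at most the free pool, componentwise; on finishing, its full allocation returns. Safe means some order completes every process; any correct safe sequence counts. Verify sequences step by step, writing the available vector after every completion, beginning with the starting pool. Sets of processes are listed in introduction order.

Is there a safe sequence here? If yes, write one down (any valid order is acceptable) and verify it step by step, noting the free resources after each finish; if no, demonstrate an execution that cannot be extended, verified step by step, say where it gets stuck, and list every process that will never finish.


SAFE, for example via the order charlie, hotel, foxtrot, alpha, india, bravo, delta.
Key observation: the first exact fit in this order is charlie — it needs (0, 1, 2, 1) with (0, 2, 2, 1) free, meeting a requested resource to the last unit.
Step-by-step check:
  pool = (0, 2, 2, 1)
  charlie: need (0, 1, 2, 1) fits (0, 2, 2, 1); releases (0, 1, 0, 2), pool now (0, 3, 2, 3)
  hotel: need (0, 3, 1, 2) fits (0, 3, 2, 3); releases (2, 1, 1, 0), pool now (2, 4, 3, 3)
  foxtrot: need (2, 3, 2, 1) fits (2, 4, 3, 3); releases (0, 0, 1, 0), pool now (2, 4, 4, 3)
  alpha: need (1, 4, 4, 1) fits (2, 4, 4, 3); releases (0, 2, 1, 2), pool now (2, 6, 5, 5)
  india: need (0, 3, 1, 4) fits (2, 6, 5, 5); releases (1, 3, 3, 0), pool now (3, 9, 8, 5)
  bravo: need (1, 1, 7, 1) fits (3, 9, 8, 5); releases (0, 1, 0, 0), pool now (3, 10, 8, 5)
  delta: need (2, 3, 0, 4) fits (3, 10, 8, 5); releases (1, 0, 0, 0), pool now (4, 10, 8, 5)


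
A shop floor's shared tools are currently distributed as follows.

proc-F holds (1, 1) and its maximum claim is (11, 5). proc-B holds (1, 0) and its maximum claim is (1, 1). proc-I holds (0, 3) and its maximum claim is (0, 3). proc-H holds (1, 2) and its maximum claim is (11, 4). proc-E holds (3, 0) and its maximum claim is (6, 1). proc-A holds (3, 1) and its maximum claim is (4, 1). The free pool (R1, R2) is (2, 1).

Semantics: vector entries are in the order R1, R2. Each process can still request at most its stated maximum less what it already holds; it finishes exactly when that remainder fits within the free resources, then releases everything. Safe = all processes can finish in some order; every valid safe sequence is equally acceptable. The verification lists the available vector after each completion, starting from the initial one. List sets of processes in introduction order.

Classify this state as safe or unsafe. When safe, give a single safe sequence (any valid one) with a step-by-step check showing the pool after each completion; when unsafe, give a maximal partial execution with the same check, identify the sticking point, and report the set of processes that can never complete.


The state is UNSAFE.
Key observation: after proc-I, proc-A, proc-B, proc-E complete, (9, 5) is the best the pool ever gets, yet each leftover process wants more R1.
Going as far as possible: proc-I, proc-A, proc-B, proc-E; after that, nothing fits. Walking it through:
  pool = (2, 1)
  proc-I needs (0, 0) <= (2, 1) -> finishes; pool += (0, 3) = (2, 4)
  proc-A needs (1, 0) <= (2, 4) -> finishes; pool += (3, 1) = (5, 5)
  proc-B needs (0, 1) <= (5, 5) -> finishes; pool += (1, 0) = (6, 5)
  proc-E needs (3, 1) <= (6, 5) -> finishes; pool += (3, 0) = (9, 5)
  proc-F cannot run: need (10, 4) vs free (9, 5) (insufficient R1)
  proc-H cannot run: need (10, 2) vs free (9, 5) (insufficient R1)
Permanently blocked: proc-F and proc-H.


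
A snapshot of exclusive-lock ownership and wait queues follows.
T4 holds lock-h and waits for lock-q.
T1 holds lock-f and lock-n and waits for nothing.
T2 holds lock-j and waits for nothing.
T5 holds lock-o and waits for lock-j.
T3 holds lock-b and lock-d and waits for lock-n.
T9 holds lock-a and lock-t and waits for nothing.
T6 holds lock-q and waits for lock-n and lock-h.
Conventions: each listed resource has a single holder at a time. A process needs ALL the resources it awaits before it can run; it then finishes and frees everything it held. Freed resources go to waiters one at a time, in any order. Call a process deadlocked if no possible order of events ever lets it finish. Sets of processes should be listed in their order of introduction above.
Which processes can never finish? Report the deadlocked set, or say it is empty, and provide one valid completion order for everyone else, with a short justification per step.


Deadlocked: T4 and T6.
Key observation: T4 -> T6 -> T4 is a circular wait — nothing in it can go first; no other process is dragged down with it.
A valid finishing order for the others: T2, T1, T5, T3, T9.
Verifying each step:
  run T2 (it waits on nothing); releases lock-j
  run T1 (it waits on nothing); releases lock-f and lock-n
  run T5 (all its waits — lock-j — are resolved); releases lock-o
  run T3 (all its waits — lock-n — are resolved); releases lock-b and lock-d
  run T9 (it waits on nothing); releases lock-a and lock-t


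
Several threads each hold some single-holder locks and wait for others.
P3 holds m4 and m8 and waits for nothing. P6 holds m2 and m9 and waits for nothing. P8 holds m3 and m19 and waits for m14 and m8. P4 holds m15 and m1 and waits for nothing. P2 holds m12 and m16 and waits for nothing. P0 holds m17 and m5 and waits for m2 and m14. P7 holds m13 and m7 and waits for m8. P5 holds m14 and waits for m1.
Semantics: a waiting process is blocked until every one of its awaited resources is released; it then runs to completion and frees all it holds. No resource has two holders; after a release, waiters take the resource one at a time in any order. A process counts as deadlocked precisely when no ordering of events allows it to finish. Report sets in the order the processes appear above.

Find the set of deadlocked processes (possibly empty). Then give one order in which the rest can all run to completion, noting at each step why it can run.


No process is deadlocked.
Key observation: the wait graph is acyclic; completion cascades from the unblocked processes through everyone else.
One completion order for the rest: P3, P4, P5, P6, P0, P8, P2, P7.
Step-by-step check:
  P3 waits on nothing -> runs at once and releases m4 and m8
  P4 waits on nothing -> runs at once and releases m15 and m1
  P5: everything it awaited (m1) is free; runs, freeing m14
  P6 waits on nothing -> runs at once and releases m2 and m9
  P0: everything it awaited (m2 and m14) is free; runs, freeing m17 and m5
  P8: everything it awaited (m14 and m8) is free; runs, freeing m3 and m19
  P2 waits on nothing -> runs at once and releases m12 and m16
  P7: everything it awaited (m8) is free; runs, freeing m13 and m7


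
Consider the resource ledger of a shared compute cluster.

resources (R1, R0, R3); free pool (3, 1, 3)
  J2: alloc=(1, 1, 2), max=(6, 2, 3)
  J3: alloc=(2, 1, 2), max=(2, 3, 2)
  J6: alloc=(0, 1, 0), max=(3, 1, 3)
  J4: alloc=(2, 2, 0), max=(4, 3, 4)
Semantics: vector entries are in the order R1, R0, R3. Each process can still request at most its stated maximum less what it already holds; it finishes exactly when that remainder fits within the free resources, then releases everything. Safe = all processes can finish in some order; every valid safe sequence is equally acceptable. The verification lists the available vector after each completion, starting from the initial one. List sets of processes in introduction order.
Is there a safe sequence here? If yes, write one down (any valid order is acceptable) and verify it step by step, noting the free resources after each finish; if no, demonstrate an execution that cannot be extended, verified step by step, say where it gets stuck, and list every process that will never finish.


SAFE, for example via the order J6, J3, J2, J4.
Key observation: J6 is the earliest step where a requested resource binds exactly: need (3, 0, 3), pool (3, 1, 3) at its turn.
Check, step by step:
  pool = (3, 1, 3)
  run J6 (needs (3, 0, 3), free (3, 1, 3)); after release of (0, 1, 0) the pool is (3, 2, 3)
  run J3 (needs (0, 2, 0), free (3, 2, 3)); after release of (2, 1, 2) the pool is (5, 3, 5)
  run J2 (needs (5, 1, 1), free (5, 3, 5)); after release of (1, 1, 2) the pool is (6, 4, 7)
  run J4 (needs (2, 1, 4), free (6, 4, 7)); after release of (2, 2, 0) the pool is (8, 6, 7)


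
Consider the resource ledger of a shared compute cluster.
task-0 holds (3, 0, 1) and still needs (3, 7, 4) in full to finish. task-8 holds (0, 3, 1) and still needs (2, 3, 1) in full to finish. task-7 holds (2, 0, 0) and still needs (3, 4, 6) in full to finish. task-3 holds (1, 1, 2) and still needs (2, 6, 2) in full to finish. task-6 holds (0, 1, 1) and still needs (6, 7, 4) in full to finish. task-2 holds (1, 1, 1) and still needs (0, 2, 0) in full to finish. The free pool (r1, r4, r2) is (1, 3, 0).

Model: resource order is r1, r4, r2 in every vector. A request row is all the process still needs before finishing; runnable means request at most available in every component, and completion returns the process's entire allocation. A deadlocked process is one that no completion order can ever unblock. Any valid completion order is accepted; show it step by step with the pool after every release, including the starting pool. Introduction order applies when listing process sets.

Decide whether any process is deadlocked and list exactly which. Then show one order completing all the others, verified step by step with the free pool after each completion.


The deadlocked set is empty.
Key observation: starting with task-2, each completion frees enough for the next — no one is permanently blocked.
One completion order for the rest: task-2, task-8, task-3, task-0, task-6, task-7. Verifying each step:
  pool = (1, 3, 0)
  run task-2 (needs (0, 2, 0), free (1, 3, 0)); after release of (1, 1, 1) the pool is (2, 4, 1)
  run task-8 (needs (2, 3, 1), free (2, 4, 1)); after release of (0, 3, 1) the pool is (2, 7, 2)
  run task-3 (needs (2, 6, 2), free (2, 7, 2)); after release of (1, 1, 2) the pool is (3, 8, 4)
  run task-0 (needs (3, 7, 4), free (3, 8, 4)); after release of (3, 0, 1) the pool is (6, 8, 5)
  run task-6 (needs (6, 7, 4), free (6, 8, 5)); after release of (0, 1, 1) the pool is (6, 9, 6)
  run task-7 (needs (3, 4, 6), free (6, 9, 6)); after release of (2, 0, 0) the pool is (8, 9, 6)


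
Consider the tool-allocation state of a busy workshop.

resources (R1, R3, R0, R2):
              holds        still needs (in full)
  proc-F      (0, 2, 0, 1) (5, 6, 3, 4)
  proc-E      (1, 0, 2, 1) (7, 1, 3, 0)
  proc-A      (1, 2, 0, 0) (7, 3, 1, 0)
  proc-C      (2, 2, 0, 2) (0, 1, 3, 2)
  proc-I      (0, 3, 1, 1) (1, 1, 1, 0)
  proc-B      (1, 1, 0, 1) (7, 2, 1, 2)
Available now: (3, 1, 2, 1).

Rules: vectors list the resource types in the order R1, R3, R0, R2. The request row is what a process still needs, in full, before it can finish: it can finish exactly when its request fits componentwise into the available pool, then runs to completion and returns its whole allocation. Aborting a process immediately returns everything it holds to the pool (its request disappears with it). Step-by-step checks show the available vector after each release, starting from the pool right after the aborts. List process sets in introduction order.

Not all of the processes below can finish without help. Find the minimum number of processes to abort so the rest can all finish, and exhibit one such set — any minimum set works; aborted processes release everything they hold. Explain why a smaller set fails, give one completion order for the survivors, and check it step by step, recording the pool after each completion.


Abort proc-A and proc-B.
Key observation: the deadlocked proc-E becomes finishable only because proc-A and proc-B released (2, 3, 0, 1); it completes at step 4 below.
No one abort is enough; case by case: proc-F alone leaves proc-E blocked (short on R1); proc-E alone leaves proc-A blocked (short on R1); proc-A alone leaves proc-E blocked (short on R1); proc-C alone leaves proc-E blocked (short on R1); proc-I alone leaves proc-E blocked (short on R1); proc-B alone leaves proc-E blocked (short on R1).
One survivor order: proc-I, proc-C, proc-F, proc-E. Verifying each step (post-abort pool first):
  pool = (5, 4, 2, 2)
  proc-I: need (1, 1, 1, 0) fits (5, 4, 2, 2); releases (0, 3, 1, 1), pool now (5, 7, 3, 3)
  proc-C: need (0, 1, 3, 2) fits (5, 7, 3, 3); releases (2, 2, 0, 2), pool now (7, 9, 3, 5)
  proc-F: need (5, 6, 3, 4) fits (7, 9, 3, 5); releases (0, 2, 0, 1), pool now (7, 11, 3, 6)
  proc-E: need (7, 1, 3, 0) fits (7, 11, 3, 6); releases (1, 0, 2, 1), pool now (8, 11, 5, 7)


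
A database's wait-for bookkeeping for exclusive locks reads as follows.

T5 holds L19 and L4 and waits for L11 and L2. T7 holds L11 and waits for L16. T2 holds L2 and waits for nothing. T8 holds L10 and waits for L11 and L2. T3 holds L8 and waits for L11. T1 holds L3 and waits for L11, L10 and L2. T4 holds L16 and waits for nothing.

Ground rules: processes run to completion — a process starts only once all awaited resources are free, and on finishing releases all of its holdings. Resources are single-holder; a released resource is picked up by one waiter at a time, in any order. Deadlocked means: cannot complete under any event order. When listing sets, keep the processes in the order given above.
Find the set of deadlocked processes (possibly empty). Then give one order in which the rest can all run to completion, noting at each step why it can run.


No process is deadlocked.
Key observation: the wait relation is loop-free; peeling off processes with no waits unwinds the whole state.
One completion order for the rest: T4, T7, T2, T3, T5, T8, T1.
Check, step by step:
  T4: no waits; runs immediately, freeing L16
  T7: everything it awaited (L16) is free; runs, freeing L11
  T2: no waits; runs immediately, freeing L2
  T3: everything it awaited (L11) is free; runs, freeing L8
  T5: everything it awaited (L11 and L2) is free; runs, freeing L19 and L4
  T8: everything it awaited (L11 and L2) is free; runs, freeing L10
  T1: everything it awaited (L11, L10 and L2) is free; runs, freeing L3


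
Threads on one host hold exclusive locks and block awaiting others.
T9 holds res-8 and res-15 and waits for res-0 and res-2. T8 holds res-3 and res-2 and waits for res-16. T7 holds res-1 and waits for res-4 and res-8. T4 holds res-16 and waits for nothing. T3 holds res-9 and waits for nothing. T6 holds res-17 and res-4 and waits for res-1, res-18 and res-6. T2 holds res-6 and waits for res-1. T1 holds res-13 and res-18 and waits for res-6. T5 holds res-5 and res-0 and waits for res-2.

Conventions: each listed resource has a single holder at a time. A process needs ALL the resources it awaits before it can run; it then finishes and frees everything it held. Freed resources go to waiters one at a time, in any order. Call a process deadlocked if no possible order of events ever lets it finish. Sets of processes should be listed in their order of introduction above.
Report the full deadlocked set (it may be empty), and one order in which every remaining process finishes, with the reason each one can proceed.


The deadlocked set is T7, T6, T2 and T1.
Key observation: T7 -> T6 -> T7 is a circular wait — nothing in it can go first; T2 and T1 are caught in further circular waits.
The rest can finish in the order T4, T8, T3, T5, T9.
Walking it through:
  T4: no waits; runs immediately, freeing res-16
  T8: everything it awaited (res-16) is free; runs, freeing res-3 and res-2
  T3: no waits; runs immediately, freeing res-9
  T5: everything it awaited (res-2) is free; runs, freeing res-5 and res-0
  T9: everything it awaited (res-0 and res-2) is free; runs, freeing res-8 and res-15


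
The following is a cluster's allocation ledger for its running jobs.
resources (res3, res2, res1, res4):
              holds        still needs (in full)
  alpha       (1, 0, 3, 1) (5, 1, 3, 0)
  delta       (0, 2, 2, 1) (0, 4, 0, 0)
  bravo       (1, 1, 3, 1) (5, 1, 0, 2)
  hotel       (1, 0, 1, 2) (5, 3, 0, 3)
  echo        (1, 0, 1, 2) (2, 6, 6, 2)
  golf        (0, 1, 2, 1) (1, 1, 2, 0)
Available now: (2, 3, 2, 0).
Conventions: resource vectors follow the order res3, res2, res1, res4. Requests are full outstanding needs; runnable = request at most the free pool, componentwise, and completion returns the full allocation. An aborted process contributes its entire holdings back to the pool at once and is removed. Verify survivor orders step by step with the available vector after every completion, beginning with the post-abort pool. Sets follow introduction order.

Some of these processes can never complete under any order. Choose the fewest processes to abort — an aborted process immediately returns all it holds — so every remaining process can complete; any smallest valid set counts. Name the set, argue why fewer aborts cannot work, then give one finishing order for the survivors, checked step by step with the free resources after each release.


Abort alpha and bravo.
Key observation: the deadlocked hotel becomes finishable only because alpha and bravo released (2, 1, 6, 2); it completes at step 4 below.
Minimality, checking each single-abort alternative: alpha alone leaves bravo blocked (short on res3); delta alone leaves alpha blocked (short on res3); bravo alone leaves alpha blocked (short on res3); hotel alone leaves alpha blocked (short on res3); echo alone leaves alpha blocked (short on res3); golf alone leaves alpha blocked (short on res3).
The survivors complete as golf, delta, echo, hotel. Step-by-step check (starting from the post-abort pool):
  pool = (4, 4, 8, 2)
  golf: need (1, 1, 2, 0) fits (4, 4, 8, 2); releases (0, 1, 2, 1), pool now (4, 5, 10, 3)
  delta: need (0, 4, 0, 0) fits (4, 5, 10, 3); releases (0, 2, 2, 1), pool now (4, 7, 12, 4)
  echo: need (2, 6, 6, 2) fits (4, 7, 12, 4); releases (1, 0, 1, 2), pool now (5, 7, 13, 6)
  hotel: need (5, 3, 0, 3) fits (5, 7, 13, 6); releases (1, 0, 1, 2), pool now (6, 7, 14, 8)


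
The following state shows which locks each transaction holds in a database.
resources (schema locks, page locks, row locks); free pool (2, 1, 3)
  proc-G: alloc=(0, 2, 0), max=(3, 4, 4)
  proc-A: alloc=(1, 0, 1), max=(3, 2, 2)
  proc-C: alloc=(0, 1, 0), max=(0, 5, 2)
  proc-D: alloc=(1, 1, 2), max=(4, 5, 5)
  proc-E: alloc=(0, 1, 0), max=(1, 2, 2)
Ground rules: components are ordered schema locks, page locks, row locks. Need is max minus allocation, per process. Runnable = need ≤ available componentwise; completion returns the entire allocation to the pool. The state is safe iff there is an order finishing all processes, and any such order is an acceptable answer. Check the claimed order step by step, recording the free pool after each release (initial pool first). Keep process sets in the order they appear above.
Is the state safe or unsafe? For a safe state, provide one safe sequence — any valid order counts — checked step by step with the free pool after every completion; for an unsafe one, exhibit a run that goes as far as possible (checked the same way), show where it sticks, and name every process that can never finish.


SAFE, for example via the order proc-E, proc-A, proc-G, proc-D, proc-C.
Key observation: at proc-E the run first touches a limit — (1, 1, 2) against (2, 1, 3), exact on a resource it actually requests.
Verifying each step:
  pool = (2, 1, 3)
  proc-E needs (1, 1, 2) <= (2, 1, 3) -> finishes; pool += (0, 1, 0) = (2, 2, 3)
  proc-A needs (2, 2, 1) <= (2, 2, 3) -> finishes; pool += (1, 0, 1) = (3, 2, 4)
  proc-G needs (3, 2, 4) <= (3, 2, 4) -> finishes; pool += (0, 2, 0) = (3, 4, 4)
  proc-D needs (3, 4, 3) <= (3, 4, 4) -> finishes; pool += (1, 1, 2) = (4, 5, 6)
  proc-C needs (0, 4, 2) <= (4, 5, 6) -> finishes; pool += (0, 1, 0) = (4, 6, 6)


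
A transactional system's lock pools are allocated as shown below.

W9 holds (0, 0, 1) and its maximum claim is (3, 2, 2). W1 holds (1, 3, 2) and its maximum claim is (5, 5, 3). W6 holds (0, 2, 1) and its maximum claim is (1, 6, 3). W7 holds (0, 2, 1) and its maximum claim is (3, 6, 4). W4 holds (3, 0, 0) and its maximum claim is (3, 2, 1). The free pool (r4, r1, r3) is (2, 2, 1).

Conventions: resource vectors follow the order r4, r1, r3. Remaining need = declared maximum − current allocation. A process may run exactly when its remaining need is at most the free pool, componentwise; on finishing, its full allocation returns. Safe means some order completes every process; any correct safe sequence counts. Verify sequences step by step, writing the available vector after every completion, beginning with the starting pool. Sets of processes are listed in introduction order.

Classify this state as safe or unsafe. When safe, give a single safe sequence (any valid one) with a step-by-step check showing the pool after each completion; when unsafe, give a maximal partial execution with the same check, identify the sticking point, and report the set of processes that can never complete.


The state is SAFE; one workable sequence: W4, W1, W9, W6, W7.
Key observation: reading the order forward, W4 is the first process whose need (0, 2, 1) meets the free pool (2, 2, 1) exactly on a resource it requests.
Step-by-step check:
  pool = (2, 2, 1)
  W4: need (0, 2, 1) fits (2, 2, 1); releases (3, 0, 0), pool now (5, 2, 1)
  W1: need (4, 2, 1) fits (5, 2, 1); releases (1, 3, 2), pool now (6, 5, 3)
  W9: need (3, 2, 1) fits (6, 5, 3); releases (0, 0, 1), pool now (6, 5, 4)
  W6: need (1, 4, 2) fits (6, 5, 4); releases (0, 2, 1), pool now (6, 7, 5)
  W7: need (3, 4, 3) fits (6, 7, 5); releases (0, 2, 1), pool now (6, 9, 6)


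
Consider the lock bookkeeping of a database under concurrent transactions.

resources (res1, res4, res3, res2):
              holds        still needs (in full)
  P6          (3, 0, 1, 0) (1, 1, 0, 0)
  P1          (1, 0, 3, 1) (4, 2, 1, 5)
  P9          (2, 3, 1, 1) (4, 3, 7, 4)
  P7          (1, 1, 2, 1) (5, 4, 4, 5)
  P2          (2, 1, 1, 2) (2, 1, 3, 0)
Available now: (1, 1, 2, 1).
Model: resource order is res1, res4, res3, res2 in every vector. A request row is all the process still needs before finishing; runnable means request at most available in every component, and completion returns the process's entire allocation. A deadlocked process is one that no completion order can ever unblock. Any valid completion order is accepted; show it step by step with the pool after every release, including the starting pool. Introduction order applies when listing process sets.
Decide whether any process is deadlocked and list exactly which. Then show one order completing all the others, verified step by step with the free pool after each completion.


Deadlocked set: P1, P9 and P7.
Key observation: even finishing P6, P2 leaves just (6, 2, 4, 3) free — too little res2 for any of the remaining processes.
One completion order for the rest: P6, P2. Walking it through:
  pool = (1, 1, 2, 1)
  P6: need (1, 1, 0, 0) fits (1, 1, 2, 1); releases (3, 0, 1, 0), pool now (4, 1, 3, 1)
  P2: need (2, 1, 3, 0) fits (4, 1, 3, 1); releases (2, 1, 1, 2), pool now (6, 2, 4, 3)
None of the blocked processes ever fits:
  blocked: P1 wants (4, 2, 1, 5), pool (6, 2, 4, 3) — not enough res2
  blocked: P9 wants (4, 3, 7, 4), pool (6, 2, 4, 3) — not enough res4, res3 and res2
  blocked: P7 wants (5, 4, 4, 5), pool (6, 2, 4, 3) — not enough res4 and res2


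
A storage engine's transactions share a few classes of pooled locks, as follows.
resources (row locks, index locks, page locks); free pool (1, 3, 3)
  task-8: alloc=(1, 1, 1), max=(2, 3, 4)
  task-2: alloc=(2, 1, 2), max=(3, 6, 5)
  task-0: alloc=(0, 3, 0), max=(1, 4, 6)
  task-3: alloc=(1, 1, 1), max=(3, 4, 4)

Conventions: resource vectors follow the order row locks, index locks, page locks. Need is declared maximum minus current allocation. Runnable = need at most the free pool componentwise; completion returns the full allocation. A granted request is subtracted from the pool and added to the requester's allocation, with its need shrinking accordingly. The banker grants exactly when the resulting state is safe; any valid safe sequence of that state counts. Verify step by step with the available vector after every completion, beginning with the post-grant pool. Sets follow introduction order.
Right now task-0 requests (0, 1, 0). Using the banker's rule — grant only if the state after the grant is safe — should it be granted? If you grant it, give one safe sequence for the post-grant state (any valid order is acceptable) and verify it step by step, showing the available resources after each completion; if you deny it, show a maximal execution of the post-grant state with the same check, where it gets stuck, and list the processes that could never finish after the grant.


DENY. Granting would leave the state unsafe.
Key observation: after task-8, task-3 the pool peaks at (3, 4, 5), and each blocked process is short somewhere: task-2 on index locks; task-0 on page locks.
Pretend the grant happened; the run task-8, task-3 goes as far as possible. Walking it through:
  pool = (1, 2, 3)
  task-8: need (1, 2, 3) fits (1, 2, 3); releases (1, 1, 1), pool now (2, 3, 4)
  task-3: need (2, 3, 3) fits (2, 3, 4); releases (1, 1, 1), pool now (3, 4, 5)
  task-2 still needs (1, 5, 3) but only (3, 4, 5) is free — short on index locks
  task-0 still needs (1, 0, 6) but only (3, 4, 5) is free — short on page locks
Post-grant, the permanently blocked set is task-2 and task-0.


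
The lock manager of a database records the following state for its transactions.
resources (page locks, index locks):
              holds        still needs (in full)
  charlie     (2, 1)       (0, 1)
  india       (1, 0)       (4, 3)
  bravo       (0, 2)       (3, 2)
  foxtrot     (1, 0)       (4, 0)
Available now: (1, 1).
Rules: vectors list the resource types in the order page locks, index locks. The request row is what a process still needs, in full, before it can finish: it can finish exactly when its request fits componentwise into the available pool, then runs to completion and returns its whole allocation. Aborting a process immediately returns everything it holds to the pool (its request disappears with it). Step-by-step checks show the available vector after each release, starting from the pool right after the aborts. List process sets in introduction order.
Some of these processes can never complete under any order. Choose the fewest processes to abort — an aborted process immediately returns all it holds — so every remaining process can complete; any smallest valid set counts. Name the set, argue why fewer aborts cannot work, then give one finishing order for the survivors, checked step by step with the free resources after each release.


The answer: abort foxtrot.
Key observation: no ordering could ever have run india before the abort of foxtrot; with (1, 0) back in the pool it fits at step 3.
Why nothing smaller works: aborting no one leaves the state deadlocked as given.
Survivors finish in the order: charlie, bravo, india. Verifying each step (pool after the aborts first):
  pool = (2, 1)
  run charlie (needs (0, 1), free (2, 1)); after release of (2, 1) the pool is (4, 2)
  run bravo (needs (3, 2), free (4, 2)); after release of (0, 2) the pool is (4, 4)
  run india (needs (4, 3), free (4, 4)); after release of (1, 0) the pool is (5, 4)
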